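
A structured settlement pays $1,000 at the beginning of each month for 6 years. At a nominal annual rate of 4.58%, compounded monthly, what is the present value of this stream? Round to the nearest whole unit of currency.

$63,090

i = 0.0458/12 = 0.00381667 per month; n = 6·12 = 72.
PV = 1000 × [1 − (1+0.00381667)^(−72)] / 0.00381667 × (1+i) = 1000 × 63.090127 = 63,090.1266
Payments are at the start of each period, so multiply by (1+i).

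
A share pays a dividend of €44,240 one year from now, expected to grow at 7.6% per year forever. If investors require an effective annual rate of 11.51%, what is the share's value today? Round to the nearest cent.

€1,131,457.80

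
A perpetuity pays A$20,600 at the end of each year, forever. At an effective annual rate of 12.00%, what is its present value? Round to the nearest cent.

PV = PMT / i = 20600 / 0.12 = 171,666.6667

A$171,666.67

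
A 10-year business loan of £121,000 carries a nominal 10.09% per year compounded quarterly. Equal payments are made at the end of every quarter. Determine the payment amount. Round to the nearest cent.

£4,838.47

With 4 periods per year: i = 0.025225, n = 40.
PMT = 121000 / ( [1 − (1+0.025225)^(−40)] / 0.025225 ) = 121000 / 25.007922 = 4,838.4668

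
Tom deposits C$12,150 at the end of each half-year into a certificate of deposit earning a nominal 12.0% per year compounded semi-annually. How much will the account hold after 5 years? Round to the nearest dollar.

C$160,147

With 2 periods per year: i = 0.06, n = 10.
FV = 12150 × [(1+0.06)^10 − 1] / 0.06 = 12150 × 13.180795 = 160,146.6585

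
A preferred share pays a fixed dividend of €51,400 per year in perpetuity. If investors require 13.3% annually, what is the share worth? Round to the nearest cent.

PV = PMT / i = 51400 / 0.133 = 386,466.1654

€386,466.17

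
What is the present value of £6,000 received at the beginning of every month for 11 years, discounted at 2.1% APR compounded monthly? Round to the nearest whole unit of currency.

With 12 periods per year: i = 0.00175, n = 132.
PV = 6000 × [1 − (1+0.00175)^(−132)] / 0.00175 × (1+i) = 6000 × 117.977683 = 707,866.0992
(Beginning-of-period payments → annuity-due factor ×(1+i).)

£707,866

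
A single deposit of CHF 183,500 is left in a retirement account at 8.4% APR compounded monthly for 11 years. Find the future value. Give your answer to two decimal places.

With 12 periods per year: i = 0.007, n = 132.
FV = 183,500 × (1 + 0.007)^132 = 460,814.5483

CHF 460,814.55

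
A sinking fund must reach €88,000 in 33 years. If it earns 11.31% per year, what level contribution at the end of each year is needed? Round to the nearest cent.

€298.65

FV-annuity factor = 294.662971; PMT = 88000 / 294.662971 = 298.6463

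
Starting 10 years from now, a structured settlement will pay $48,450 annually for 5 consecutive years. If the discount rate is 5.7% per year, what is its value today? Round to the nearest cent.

PV at t=9 (ordinary 5-year annuity): 48450 × a(5|0.057) = 48450 × 4.246966 = 205,765.4840
PV₀ = 205,765.4840 / (1+0.057)^9 = 205,765.4840 / 1.646929 = 124,938.8892

$124,938.89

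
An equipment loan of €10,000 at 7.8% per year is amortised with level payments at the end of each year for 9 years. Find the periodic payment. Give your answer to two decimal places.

Annuity-PV factor = 6.299177; PMT = 10000 / 6.299177 = 1,587.5089

€1,587.51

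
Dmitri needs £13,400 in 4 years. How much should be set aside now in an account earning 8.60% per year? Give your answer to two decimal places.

£9,633.53

PV = 13,400 / (1 + 0.086)^4 = 13,400 / 1.390975 = 9,633.5310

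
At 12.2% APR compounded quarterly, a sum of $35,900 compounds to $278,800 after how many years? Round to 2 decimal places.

Periodic rate i = 0.122/4 = 0.0305.
n = ln(278800/35900) / ln(1+0.0305) = ln(7.76602) / 0.030044 = 68.2249 quarters
= 68.2249/4 years

17.06 years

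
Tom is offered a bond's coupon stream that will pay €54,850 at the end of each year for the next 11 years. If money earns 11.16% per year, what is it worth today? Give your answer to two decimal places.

Annuity factor a(11|0.1116) = 6.162224; PV = 54850 × 6.162224 = 337,998.0093

€337,998.01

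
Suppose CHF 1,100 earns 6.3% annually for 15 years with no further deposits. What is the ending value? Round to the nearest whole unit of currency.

FV = 1,100 × (1 + 0.063)^15 = 2,750.3734

CHF 2,750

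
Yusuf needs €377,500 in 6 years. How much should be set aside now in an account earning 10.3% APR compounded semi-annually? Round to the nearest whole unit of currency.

Periodic rate i = 0.103/2 = 0.0515; n = 6 × 2 = 12 periods.
PV = 377,500 / (1 + 0.0515)^12 = 377,500 / 1.826885 = 206,635.8313

€206,636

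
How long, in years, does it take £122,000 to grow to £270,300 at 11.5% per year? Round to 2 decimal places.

7.31 years

(1+i)^n = 270300/122000 = 2.21557, so n = ln 2.21557 / ln 1.115 = 7.3080 years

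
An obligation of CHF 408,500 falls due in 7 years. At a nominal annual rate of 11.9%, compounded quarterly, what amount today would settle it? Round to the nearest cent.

CHF 179,763.55

With 4 periods per year: i = 0.02975, n = 28.
PV = 408,500 / (1 + 0.02975)^28 = 408,500 / 2.272429 = 179,763.5530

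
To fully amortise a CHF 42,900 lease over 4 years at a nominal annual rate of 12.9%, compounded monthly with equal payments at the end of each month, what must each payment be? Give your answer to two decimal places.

CHF 1,148.77

With 12 periods per year: i = 0.01075, n = 48.
PMT = 42900 / ( [1 − (1+0.01075)^(−48)] / 0.01075 ) = 42900 / 37.344242 = 1,148.7715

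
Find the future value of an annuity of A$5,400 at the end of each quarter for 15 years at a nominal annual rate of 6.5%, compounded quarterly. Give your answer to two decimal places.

With 4 periods per year: i = 0.01625, n = 60.
FV = 5400 × [(1+0.01625)^60 − 1] / 0.01625 = 5400 × 100.336676 = 541,818.0512

A$541,818.05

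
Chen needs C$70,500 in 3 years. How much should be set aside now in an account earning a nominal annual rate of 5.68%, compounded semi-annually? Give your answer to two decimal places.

C$59,595.94

With 2 periods per year: i = 0.0284, n = 6.
PV = 70,500 / (1 + 0.0284)^6 = 70,500 / 1.182966 = 59,595.9448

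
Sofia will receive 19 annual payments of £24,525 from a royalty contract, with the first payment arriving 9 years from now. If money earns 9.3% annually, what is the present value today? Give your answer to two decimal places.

Value one period before first payment (t=8): 24525 × [1 − (1+0.093)^(−19)] / 0.093 = 24525 × 8.767809 = 215,030.5270
PV₀ = 215,030.5270 / (1+0.093)^8 = 215,030.5270 / 2.036861 = 105,569.5873

£105,569.59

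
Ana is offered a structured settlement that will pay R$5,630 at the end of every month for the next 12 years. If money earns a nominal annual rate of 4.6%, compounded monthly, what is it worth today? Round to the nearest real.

With 12 periods per year: i = 0.00383333, n = 144.
PV = 5630 × [1 − (1+0.00383333)^(−144)] / 0.00383333 = 5630 × 110.503037 = 622,132.0973

R$622,132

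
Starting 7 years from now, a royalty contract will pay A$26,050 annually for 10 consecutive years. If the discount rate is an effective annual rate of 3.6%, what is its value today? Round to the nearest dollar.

Value one period before first payment (t=6): 26050 × [1 − (1+0.036)^(−10)] / 0.036 = 26050 × 8.274844 = 215,559.6873
PV₀ = 215,559.6873 / (1+0.036)^6 = 215,559.6873 / 1.236399 = 174,344.8056

A$174,345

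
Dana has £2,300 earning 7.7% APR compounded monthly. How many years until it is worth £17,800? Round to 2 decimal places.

Periodic rate i = 0.077/12 = 0.00641667.
n = ln(17800/2300) / ln(1+0.00641667) = ln(7.73913) / 0.006396 = 319.9243 months
= 319.9243/12 years

26.66 years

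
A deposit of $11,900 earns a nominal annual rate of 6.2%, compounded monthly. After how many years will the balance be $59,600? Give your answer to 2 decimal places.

Periodic rate i = 0.062/12 = 0.00516667.
n = ln(59600/11900) / ln(1+0.00516667) = ln(5.00840) / 0.005153 = 312.6340 months
= 312.6340/12 years

26.05 years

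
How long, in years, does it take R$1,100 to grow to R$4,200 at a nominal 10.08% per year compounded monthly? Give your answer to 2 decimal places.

13.35 years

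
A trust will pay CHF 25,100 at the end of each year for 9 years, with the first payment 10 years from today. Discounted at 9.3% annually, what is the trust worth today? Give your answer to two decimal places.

CHF 66,776.02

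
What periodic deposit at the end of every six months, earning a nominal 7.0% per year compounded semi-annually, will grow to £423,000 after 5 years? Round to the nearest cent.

i = 0.07/2 = 0.035 per half-year; n = 5·2 = 10.
FV-annuity factor = 11.731393; PMT = 423000 / 11.731393 = 36,057.0986

£36,057.10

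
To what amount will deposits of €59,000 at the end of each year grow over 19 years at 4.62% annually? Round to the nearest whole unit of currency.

€1,735,184

FV = PMT · [(1+i)^n − 1] / i = 59000 · 29.409901 = 1,735,184.1595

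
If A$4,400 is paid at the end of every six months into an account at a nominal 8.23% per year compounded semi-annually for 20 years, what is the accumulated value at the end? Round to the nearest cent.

Periodic rate i = 0.0823/2 = 0.04115; n = 20 × 2 = 40 periods.
FV = 4400 × [(1+0.04115)^40 − 1] / 0.04115 = 4400 × 97.643186 = 429,630.0197

A$429,630.02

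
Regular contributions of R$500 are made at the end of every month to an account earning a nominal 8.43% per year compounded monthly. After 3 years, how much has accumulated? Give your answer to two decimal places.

R$20,399.74

With 12 periods per year: i = 0.007025, n = 36.
FV = PMT · [(1+i)^n − 1] / i = 500 · 40.799488 = 20,399.7438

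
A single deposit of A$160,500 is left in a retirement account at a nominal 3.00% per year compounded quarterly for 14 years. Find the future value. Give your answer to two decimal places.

A$243,892.31

Periodic rate i = 0.03/4 = 0.0075; n = 14 × 4 = 56 periods.
FV = PV·(1+i)^n = 160,500 × 1.519578 = 243,892.3095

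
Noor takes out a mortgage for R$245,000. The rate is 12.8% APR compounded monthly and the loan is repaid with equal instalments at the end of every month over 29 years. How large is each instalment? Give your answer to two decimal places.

R$2,680.10

Periodic rate i = 0.128/12 = 0.0106667; n = 29 × 12 = 348 periods.
Annuity-PV factor = 91.414352; PMT = 245000 / 91.414352 = 2,680.1043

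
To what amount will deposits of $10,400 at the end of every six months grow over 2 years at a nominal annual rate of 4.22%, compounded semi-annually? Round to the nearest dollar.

Periodic rate i = 0.0422/2 = 0.0211; n = 2 × 2 = 4 periods.
Accumulation factor s(4|0.0211) = 4.128390; FV = 10400 × 4.128390 = 42,935.2584

$42,935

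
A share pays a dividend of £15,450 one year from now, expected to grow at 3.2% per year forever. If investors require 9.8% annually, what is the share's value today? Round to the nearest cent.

£234,090.91

PV = PMT / (i − g) = 15450 / (0.098 − 0.032) = 15450 / 0.066000 = 234,090.9091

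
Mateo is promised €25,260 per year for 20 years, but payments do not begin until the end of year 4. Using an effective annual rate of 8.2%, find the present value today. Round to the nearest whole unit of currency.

€192,906

PV at t=3 (ordinary 20-year annuity): 25260 × a(20|0.082) = 25260 × 9.673727 = 244,358.3362
Discount back 3 years: 244,358.3362 × (1+0.082)^(−3) = 244,358.3362 × 0.789438 = 192,905.8407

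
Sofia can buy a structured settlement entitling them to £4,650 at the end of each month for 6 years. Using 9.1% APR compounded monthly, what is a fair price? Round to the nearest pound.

£257,258

Periodic rate i = 0.091/12 = 0.00758333; n = 6 × 12 = 72 periods.
PV = 4650 × [1 − (1+0.00758333)^(−72)] / 0.00758333 = 4650 × 55.324398 = 257,258.4496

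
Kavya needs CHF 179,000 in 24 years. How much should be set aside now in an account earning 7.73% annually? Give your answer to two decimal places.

PV = FV·(1+i)^(−n) = 179,000 × 0.167463 = 29,975.9665

CHF 29,975.97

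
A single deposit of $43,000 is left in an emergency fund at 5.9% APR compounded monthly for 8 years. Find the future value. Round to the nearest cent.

$68,857.80

i = 0.059/12 = 0.00491667 per month; n = 8·12 = 96.
FV = 43,000 × (1 + 0.00491667)^96 = 68,857.8044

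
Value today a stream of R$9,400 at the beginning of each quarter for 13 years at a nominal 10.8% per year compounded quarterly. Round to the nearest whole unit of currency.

R$268,079

With 4 periods per year: i = 0.027, n = 52.
PV = 9400 × [1 − (1+0.027)^(−52)] / 0.027 × (1+i) = 9400 × 28.519083 = 268,079.3783
(annuity-due: payments at period start, so ×(1+i).)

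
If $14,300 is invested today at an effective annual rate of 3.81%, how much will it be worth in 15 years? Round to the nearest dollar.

FV = PV·(1+i)^n = 14,300 × 1.752217 = 25,056.7017

$25,057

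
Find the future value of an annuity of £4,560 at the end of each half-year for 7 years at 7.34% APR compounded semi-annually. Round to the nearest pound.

£81,548

Periodic rate i = 0.0734/2 = 0.0367; n = 7 × 2 = 14 periods.
Accumulation factor s(14|0.0367) = 17.883289; FV = 4560 × 17.883289 = 81,547.7965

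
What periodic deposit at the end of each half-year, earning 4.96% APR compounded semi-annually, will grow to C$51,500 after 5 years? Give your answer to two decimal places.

C$4,601.05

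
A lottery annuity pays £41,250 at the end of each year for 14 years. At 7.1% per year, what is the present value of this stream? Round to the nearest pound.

£358,597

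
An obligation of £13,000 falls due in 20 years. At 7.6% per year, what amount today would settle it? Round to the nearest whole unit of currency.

£3,004

PV = FV·(1+i)^(−n) = 13,000 × 0.231076 = 3,003.9861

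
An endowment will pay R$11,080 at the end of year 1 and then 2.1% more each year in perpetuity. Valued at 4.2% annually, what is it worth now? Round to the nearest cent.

R$527,619.05

PV = D₁/(r − g) = 11080/(0.042 − 0.021) = 527,619.0476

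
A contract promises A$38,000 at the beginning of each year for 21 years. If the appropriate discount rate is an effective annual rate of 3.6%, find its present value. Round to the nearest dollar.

Annuity factor a(21|0.036) × (1+i) = 15.084659; PV = 38000 × 15.084659 = 573,217.0232
Payments are at the start of each period, so multiply by (1+i).

A$573,217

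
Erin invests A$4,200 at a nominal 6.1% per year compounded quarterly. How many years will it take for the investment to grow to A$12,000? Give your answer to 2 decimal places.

17.34 years

Periodic rate i = 0.061/4 = 0.01525.
n = ln(12000/4200) / ln(1+0.01525) = ln(2.85714) / 0.015135 = 69.3644 quarters
= 69.3644/4 years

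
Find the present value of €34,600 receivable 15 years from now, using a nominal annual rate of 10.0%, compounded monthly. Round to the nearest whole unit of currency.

€7,768

i = 0.1/12 = 0.00833333 per month; n = 15·12 = 180.
Discount factor = (1+0.00833333)^(−180) = 0.224521; PV = 34,600 × 0.224521 = 7,768.4385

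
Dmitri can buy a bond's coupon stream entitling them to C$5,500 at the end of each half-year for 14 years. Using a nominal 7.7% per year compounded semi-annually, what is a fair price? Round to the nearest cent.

C$93,252.77

Periodic rate i = 0.077/2 = 0.0385; n = 14 × 2 = 28 periods.
PV = PMT · [1 − (1+i)^(−n)] / i = 5500 · 16.955050 = 93,252.7732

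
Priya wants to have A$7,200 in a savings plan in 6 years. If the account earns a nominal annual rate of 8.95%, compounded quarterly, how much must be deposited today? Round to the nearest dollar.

A$4,233

Periodic rate i = 0.0895/4 = 0.022375; n = 6 × 4 = 24 periods.
PV = 7,200 / (1 + 0.022375)^24 = 7,200 / 1.700769 = 4,233.3794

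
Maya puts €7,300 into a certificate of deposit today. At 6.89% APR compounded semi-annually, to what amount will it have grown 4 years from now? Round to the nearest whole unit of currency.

€9,572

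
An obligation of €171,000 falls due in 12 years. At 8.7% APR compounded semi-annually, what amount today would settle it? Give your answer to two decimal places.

i = 0.087/2 = 0.0435 per half-year; n = 12·2 = 24.
PV = FV·(1+i)^(−n) = 171,000 × 0.359899 = 61,542.7968

€61,542.80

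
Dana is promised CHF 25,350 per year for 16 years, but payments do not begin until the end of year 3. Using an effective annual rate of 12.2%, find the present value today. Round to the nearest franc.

CHF 138,890

Value one period before first payment (t=2): 25350 × [1 − (1+0.122)^(−16)] / 0.122 = 25350 × 6.897287 = 174,846.2157
Discount back 2 years: 174,846.2157 × (1+0.122)^(−2) = 174,846.2157 × 0.794354 = 138,889.8546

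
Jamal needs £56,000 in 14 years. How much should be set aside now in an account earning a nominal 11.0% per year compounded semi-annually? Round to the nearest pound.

i = 0.11/2 = 0.055 per half-year; n = 14·2 = 28.
PV = FV·(1+i)^(−n) = 56,000 × 0.223322 = 12,506.0211

£12,506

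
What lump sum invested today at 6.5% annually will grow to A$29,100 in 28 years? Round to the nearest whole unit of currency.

A$4,990

Discount factor = (1+0.065)^(−28) = 0.171479; PV = 29,100 × 0.171479 = 4,990.0394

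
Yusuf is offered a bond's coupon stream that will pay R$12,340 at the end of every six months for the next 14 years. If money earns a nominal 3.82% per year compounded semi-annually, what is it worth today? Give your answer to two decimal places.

R$265,698.84

Periodic rate i = 0.0382/2 = 0.0191; n = 14 × 2 = 28 periods.
PV = PMT · [1 − (1+i)^(−n)] / i = 12340 · 21.531510 = 265,698.8392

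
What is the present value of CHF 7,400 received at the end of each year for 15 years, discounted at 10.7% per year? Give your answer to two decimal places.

PV = 7400 × [1 − (1+0.107)^(−15)] / 0.107 = 7400 × 7.311556 = 54,105.5122

CHF 54,105.51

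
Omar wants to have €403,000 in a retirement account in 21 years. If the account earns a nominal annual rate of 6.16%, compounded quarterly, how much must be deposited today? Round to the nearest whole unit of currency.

€111,631

With 4 periods per year: i = 0.0154, n = 84.
PV = 403,000 / (1 + 0.0154)^84 = 403,000 / 3.610118 = 111,630.7093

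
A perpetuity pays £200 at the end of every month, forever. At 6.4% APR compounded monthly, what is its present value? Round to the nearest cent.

£37,500.00

Periodic rate i = 0.064/12 = 0.00533333.
PV = PMT / i = 200 / 0.00533333 = 37,500.0000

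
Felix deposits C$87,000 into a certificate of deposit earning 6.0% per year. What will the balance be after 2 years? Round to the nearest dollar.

C$97,753

FV = PV·(1+i)^n = 87,000 × 1.123600 = 97,753.2000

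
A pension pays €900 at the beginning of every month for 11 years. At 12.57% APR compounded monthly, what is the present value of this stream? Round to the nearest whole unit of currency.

€64,879

i = 0.1257/12 = 0.010475 per month; n = 11·12 = 132.
PV = 900 × [1 − (1+0.010475)^(−132)] / 0.010475 × (1+i) = 900 × 72.087517 = 64,878.7651
(annuity-due: payments at period start, so ×(1+i).)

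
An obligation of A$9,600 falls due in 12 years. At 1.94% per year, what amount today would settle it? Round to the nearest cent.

A$7,623.17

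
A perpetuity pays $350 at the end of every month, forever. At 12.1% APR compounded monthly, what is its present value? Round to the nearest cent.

Periodic rate i = 0.121/12 = 0.0100833.
PV = PMT / i = 350 / 0.0100833 = 34,710.7438

$34,710.74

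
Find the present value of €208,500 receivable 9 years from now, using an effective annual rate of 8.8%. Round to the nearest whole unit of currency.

Discount factor = (1+0.088)^(−9) = 0.468101; PV = 208,500 × 0.468101 = 97,599.1423

€97,599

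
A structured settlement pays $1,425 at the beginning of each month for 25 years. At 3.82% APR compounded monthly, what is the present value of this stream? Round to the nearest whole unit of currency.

Periodic rate i = 0.0382/12 = 0.00318333; n = 25 × 12 = 300 periods.
PV = 1425 × [1 − (1+0.00318333)^(−300)] / 0.00318333 × (1+i) = 1425 × 193.683835 = 275,999.4653
(annuity-due: payments at period start, so ×(1+i).)

$275,999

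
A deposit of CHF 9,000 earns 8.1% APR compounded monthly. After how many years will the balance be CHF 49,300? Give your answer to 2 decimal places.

21.07 years

Periodic rate i = 0.081/12 = 0.00675.
n = ln(49300/9000) / ln(1+0.00675) = ln(5.47778) / 0.006727 = 252.8049 months
= 252.8049/12 years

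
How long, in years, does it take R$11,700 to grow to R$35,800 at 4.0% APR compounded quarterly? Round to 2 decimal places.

Periodic rate i = 0.04/4 = 0.01.
(1+i)^n = 35800/11700 = 3.05983, so n = ln 3.05983 / ln 1.01 = 112.3942 quarters
= 112.3942/4 years

28.10 years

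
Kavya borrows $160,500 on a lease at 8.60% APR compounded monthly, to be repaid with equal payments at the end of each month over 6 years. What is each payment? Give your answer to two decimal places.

With 12 periods per year: i = 0.00716667, n = 72.
Annuity-PV factor = 56.092628; PMT = 160500 / 56.092628 = 2,861.3386

$2,861.34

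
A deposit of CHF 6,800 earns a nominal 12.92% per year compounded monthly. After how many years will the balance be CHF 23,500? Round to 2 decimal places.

Periodic rate i = 0.1292/12 = 0.0107667.
n = ln(23500/6800) / ln(1+0.0107667) = ln(3.45588) / 0.010709 = 115.7964 months
= 115.7964/12 years

9.65 years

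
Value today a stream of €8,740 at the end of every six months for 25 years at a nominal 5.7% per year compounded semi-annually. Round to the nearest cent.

i = 0.057/2 = 0.0285 per half-year; n = 25·2 = 50.
Annuity factor a(50|0.0285) = 26.478964; PV = 8740 × 26.478964 = 231,426.1497

€231,426.15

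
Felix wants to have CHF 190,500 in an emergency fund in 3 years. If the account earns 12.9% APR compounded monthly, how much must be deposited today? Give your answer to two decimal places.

CHF 129,634.32

Periodic rate i = 0.129/12 = 0.01075; n = 3 × 12 = 36 periods.
PV = 190,500 / (1 + 0.01075)^36 = 190,500 / 1.469518 = 129,634.3158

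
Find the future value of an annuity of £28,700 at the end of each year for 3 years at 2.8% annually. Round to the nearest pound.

Accumulation factor s(3|0.028) = 3.084784; FV = 28700 × 3.084784 = 88,533.3008

£88,533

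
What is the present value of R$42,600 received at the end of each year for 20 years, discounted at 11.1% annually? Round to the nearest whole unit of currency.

R$337,031

PV = PMT · [1 − (1+i)^(−n)] / i = 42600 · 7.911531 = 337,031.2189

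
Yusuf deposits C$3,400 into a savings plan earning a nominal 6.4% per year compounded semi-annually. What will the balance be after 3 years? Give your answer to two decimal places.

C$4,107.31

Periodic rate i = 0.064/2 = 0.032; n = 3 × 2 = 6 periods.
FV = PV·(1+i)^n = 3,400 × 1.208031 = 4,107.3064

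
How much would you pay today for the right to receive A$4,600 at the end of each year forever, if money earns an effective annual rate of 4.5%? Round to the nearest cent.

PV = PMT / i = 4600 / 0.045 = 102,222.2222

A$102,222.22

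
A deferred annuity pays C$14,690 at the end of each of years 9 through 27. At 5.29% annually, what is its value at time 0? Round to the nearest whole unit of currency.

C$114,810

Value one period before first payment (t=8): 14690 × [1 − (1+0.0529)^(−19)] / 0.0529 = 14690 × 11.804726 = 173,411.4295
Discount back 8 years: 173,411.4295 × (1+0.0529)^(−8) = 173,411.4295 × 0.662069 = 114,810.2633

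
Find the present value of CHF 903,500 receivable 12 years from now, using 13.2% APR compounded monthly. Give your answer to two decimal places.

CHF 186,965.62

With 12 periods per year: i = 0.011, n = 144.
Discount factor = (1+0.011)^(−144) = 0.206935; PV = 903,500 × 0.206935 = 186,965.6190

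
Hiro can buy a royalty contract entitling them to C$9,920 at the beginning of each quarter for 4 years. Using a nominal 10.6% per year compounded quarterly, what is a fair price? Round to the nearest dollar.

Periodic rate i = 0.106/4 = 0.0265; n = 4 × 4 = 16 periods.
Annuity factor a(16|0.0265) × (1+i) = 13.245850; PV = 9920 × 13.245850 = 131,398.8314
Payments are at the start of each period, so multiply by (1+i).

C$131,399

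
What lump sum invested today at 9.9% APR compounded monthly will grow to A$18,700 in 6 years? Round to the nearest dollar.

Periodic rate i = 0.099/12 = 0.00825; n = 6 × 12 = 72 periods.
Discount factor = (1+0.00825)^(−72) = 0.553461; PV = 18,700 × 0.553461 = 10,349.7295

A$10,350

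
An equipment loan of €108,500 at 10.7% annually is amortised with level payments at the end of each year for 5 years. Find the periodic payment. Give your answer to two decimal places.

PMT = 108500 / ( [1 − (1+0.107)^(−5)] / 0.107 ) = 108500 / 3.723959 = 29,135.6584

€29,135.66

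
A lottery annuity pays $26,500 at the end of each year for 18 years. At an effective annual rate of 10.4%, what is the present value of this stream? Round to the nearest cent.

PV = 26500 × [1 − (1+0.104)^(−18)] / 0.104 = 26500 × 7.995354 = 211,876.8694

$211,876.87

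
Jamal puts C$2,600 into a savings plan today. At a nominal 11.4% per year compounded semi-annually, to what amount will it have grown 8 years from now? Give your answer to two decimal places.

i = 0.114/2 = 0.057 per half-year; n = 8·2 = 16.
2,600 × (1+0.057)^16 = 2,600 × 2.427727 = 6,312.0895

C$6,312.09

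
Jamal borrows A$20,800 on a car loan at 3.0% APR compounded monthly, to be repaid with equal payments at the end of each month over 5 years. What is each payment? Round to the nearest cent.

i = 0.03/12 = 0.0025 per month; n = 5·12 = 60.
Annuity-PV factor = 55.652358; PMT = 20800 / 55.652358 = 373.7488

A$373.75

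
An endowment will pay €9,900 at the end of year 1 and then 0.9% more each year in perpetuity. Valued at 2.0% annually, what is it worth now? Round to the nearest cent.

€900,000.00

PV = D₁/(r − g) = 9900/(0.02 − 0.009) = 900,000.0000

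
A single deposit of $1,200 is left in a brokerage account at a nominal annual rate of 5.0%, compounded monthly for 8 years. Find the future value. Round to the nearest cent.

With 12 periods per year: i = 0.00416667, n = 96.
1,200 × (1+0.00416667)^96 = 1,200 × 1.490585 = 1,788.7026

$1,788.70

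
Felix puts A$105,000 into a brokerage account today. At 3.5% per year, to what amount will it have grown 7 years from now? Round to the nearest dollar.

A$133,589

FV = PV·(1+i)^n = 105,000 × 1.272279 = 133,589.3226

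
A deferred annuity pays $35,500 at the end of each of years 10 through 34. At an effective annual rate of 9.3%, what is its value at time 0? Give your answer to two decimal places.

Value one period before first payment (t=9): 35500 × [1 − (1+0.093)^(−25)] / 0.093 = 35500 × 9.588527 = 340,392.7187
Discount back 9 years: 340,392.7187 × (1+0.093)^(−9) = 340,392.7187 × 0.449178 = 152,896.9436

$152,896.94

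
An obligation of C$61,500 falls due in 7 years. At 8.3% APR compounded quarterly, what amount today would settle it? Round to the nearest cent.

Periodic rate i = 0.083/4 = 0.02075; n = 7 × 4 = 28 periods.
Discount factor = (1+0.02075)^(−28) = 0.562674; PV = 61,500 × 0.562674 = 34,604.4726

C$34,604.47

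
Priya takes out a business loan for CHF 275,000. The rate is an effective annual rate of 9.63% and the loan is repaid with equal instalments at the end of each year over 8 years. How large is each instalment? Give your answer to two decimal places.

Annuity-PV factor = 5.407551; PMT = 275000 / 5.407551 = 50,854.8132

CHF 50,854.81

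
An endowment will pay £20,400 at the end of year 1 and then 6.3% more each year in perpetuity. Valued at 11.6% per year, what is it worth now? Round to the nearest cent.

£384,905.66

PV = PMT / (i − g) = 20400 / (0.116 − 0.063) = 20400 / 0.053000 = 384,905.6604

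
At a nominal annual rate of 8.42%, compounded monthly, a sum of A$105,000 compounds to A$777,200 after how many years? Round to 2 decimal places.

23.86 years

Periodic rate i = 0.0842/12 = 0.00701667.
n = ln(777200/105000) / ln(1+0.00701667) = ln(7.40190) / 0.006992 = 286.2829 months
= 286.2829/12 years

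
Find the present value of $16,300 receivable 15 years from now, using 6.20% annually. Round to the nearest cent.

$6,611.80

PV = 16,300 / (1 + 0.062)^15 = 16,300 / 2.465289 = 6,611.8022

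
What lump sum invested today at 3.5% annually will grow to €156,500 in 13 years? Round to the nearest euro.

PV = FV·(1+i)^(−n) = 156,500 × 0.639404 = 100,066.7499

€100,067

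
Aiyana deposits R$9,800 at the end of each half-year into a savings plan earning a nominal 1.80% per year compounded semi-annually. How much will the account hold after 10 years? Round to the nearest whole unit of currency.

With 2 periods per year: i = 0.009, n = 20.
FV = 9800 × [(1+0.009)^20 − 1] / 0.009 = 9800 × 21.805976 = 213,698.5654

R$213,699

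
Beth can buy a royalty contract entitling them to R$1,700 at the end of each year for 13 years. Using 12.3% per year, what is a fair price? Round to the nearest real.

Annuity factor a(13|0.123) = 6.330556; PV = 1700 × 6.330556 = 10,761.9445

R$10,762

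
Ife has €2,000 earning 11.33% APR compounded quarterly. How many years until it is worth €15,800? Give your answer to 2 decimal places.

18.50 years

Periodic rate i = 0.1133/4 = 0.028325.
n = ln(15800/2000) / ln(1+0.028325) = ln(7.90000) / 0.027931 = 73.9982 quarters
= 73.9982/4 years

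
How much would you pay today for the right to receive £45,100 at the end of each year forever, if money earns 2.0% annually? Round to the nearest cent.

£2,255,000.00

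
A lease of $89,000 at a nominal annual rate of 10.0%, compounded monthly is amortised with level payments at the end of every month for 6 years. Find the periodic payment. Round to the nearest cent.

With 12 periods per year: i = 0.00833333, n = 72.
Annuity-PV factor = 53.978665; PMT = 89000 / 53.978665 = 1,648.7996

$1,648.80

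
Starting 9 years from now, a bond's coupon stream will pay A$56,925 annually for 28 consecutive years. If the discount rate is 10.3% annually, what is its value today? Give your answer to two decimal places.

Value one period before first payment (t=8): 56925 × [1 − (1+0.103)^(−28)] / 0.103 = 56925 × 9.084933 = 517,159.8380
PV₀ = 517,159.8380 / (1+0.103)^8 = 517,159.8380 / 2.190807 = 236,059.0697

A$236,059.07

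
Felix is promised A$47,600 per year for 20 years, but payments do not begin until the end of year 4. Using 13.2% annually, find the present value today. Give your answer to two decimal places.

A$227,771.72

PV at t=3 (ordinary 20-year annuity): 47600 × a(20|0.132) = 47600 × 6.941161 = 330,399.2770
PV₀ = 330,399.2770 / (1+0.132)^3 = 330,399.2770 / 1.450572 = 227,771.7234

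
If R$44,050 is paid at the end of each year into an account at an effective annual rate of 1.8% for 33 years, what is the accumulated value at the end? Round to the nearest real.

R$1,961,879

FV = 44050 × [(1+0.018)^33 − 1] / 0.018 = 44050 × 44.537551 = 1,961,879.1257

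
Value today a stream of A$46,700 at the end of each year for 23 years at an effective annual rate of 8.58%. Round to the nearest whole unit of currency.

A$462,333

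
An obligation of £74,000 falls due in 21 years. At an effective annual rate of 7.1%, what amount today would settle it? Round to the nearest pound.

PV = 74,000 / (1 + 0.071)^21 = 74,000 / 4.222590 = 17,524.7904

£17,525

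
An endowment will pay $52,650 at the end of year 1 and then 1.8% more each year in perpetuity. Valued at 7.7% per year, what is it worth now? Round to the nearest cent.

$892,372.88

PV = D₁/(r − g) = 52650/(0.077 − 0.018) = 892,372.8814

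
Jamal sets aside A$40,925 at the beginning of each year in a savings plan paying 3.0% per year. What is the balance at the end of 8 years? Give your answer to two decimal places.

Accumulation factor s(8|0.03) × (1+i) = 9.159106; FV = 40925 × 9.159106 = 374,836.4183
(Beginning-of-period payments → annuity-due factor ×(1+i).)

A$374,836.42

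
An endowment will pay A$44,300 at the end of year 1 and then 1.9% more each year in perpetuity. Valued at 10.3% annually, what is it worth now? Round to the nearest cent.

A$527,380.95

PV = D₁/(r − g) = 44300/(0.103 − 0.019) = 527,380.9524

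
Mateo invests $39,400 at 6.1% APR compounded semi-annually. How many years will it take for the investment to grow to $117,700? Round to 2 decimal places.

18.21 years

Periodic rate i = 0.061/2 = 0.0305.
n = ln(117700/39400) / ln(1+0.0305) = ln(2.98731) / 0.030044 = 36.4255 half-years
= 36.4255/2 years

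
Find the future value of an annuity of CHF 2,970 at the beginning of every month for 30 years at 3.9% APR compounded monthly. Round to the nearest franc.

CHF 2,031,560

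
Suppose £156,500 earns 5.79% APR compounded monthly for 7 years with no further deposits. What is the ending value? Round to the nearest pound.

£234,483

Periodic rate i = 0.0579/12 = 0.004825; n = 7 × 12 = 84 periods.
FV = PV·(1+i)^n = 156,500 × 1.498291 = 234,482.5936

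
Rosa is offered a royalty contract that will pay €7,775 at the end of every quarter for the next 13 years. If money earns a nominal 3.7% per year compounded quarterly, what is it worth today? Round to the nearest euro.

i = 0.037/4 = 0.00925 per quarter; n = 13·4 = 52.
PV = PMT · [1 − (1+i)^(−n)] / i = 7775 · 41.131547 = 319,797.7756

€319,798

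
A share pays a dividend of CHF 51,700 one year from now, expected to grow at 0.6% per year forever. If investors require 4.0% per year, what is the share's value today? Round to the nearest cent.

CHF 1,520,588.24

PV = D₁/(r − g) = 51700/(0.04 − 0.006) = 1,520,588.2353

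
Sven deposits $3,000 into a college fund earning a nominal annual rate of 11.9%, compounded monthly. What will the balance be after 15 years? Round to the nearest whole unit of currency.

$17,722

i = 0.119/12 = 0.00991667 per month; n = 15·12 = 180.
FV = PV·(1+i)^n = 3,000 × 5.907410 = 17,722.2293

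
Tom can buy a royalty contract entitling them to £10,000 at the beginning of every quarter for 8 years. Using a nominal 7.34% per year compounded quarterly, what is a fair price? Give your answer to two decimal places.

i = 0.0734/4 = 0.01835 per quarter; n = 8·4 = 32.
PV = PMT · [1 − (1+i)^(−n)] / i × (1+i) = 10000 · 24.482124 = 244,821.2353
(Beginning-of-period payments → annuity-due factor ×(1+i).)

£244,821.24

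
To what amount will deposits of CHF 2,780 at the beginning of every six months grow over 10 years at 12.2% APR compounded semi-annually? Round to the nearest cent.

CHF 109,675.68

With 2 periods per year: i = 0.061, n = 20.
FV = PMT · [(1+i)^n − 1] / i × (1+i) = 2780 · 39.451683 = 109,675.6774
(Beginning-of-period payments → annuity-due factor ×(1+i).)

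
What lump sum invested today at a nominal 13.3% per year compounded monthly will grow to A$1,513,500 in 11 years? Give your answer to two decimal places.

With 12 periods per year: i = 0.0110833, n = 132.
Discount factor = (1+0.0110833)^(−132) = 0.233412; PV = 1,513,500 × 0.233412 = 353,268.4238

A$353,268.42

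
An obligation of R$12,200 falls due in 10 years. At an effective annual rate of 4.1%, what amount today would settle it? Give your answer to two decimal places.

R$8,163.05

PV = FV·(1+i)^(−n) = 12,200 × 0.669103 = 8,163.0515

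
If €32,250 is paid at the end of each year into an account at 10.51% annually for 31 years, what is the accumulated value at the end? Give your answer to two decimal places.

Accumulation factor s(31|0.1051) = 201.273421; FV = 32250 × 201.273421 = 6,491,067.8133

€6,491,067.81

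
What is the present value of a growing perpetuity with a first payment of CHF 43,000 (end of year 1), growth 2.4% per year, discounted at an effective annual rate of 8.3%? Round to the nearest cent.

PV = PMT / (i − g) = 43000 / (0.083 − 0.024) = 43000 / 0.059000 = 728,813.5593

CHF 728,813.56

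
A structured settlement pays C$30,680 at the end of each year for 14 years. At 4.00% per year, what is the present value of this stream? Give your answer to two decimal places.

C$324,076.61

PV = 30680 × [1 − (1+0.04)^(−14)] / 0.04 = 30680 × 10.563123 = 324,076.6115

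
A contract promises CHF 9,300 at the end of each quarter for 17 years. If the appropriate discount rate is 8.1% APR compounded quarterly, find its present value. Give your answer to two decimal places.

i = 0.081/4 = 0.02025 per quarter; n = 17·4 = 68.
PV = PMT · [1 − (1+i)^(−n)] / i = 9300 · 36.749150 = 341,767.0996

CHF 341,767.10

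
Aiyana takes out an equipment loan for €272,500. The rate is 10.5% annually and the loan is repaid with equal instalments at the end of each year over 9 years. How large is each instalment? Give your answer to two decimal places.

Annuity-PV factor = 5.646324; PMT = 272500 / 5.646324 = 48,261.4894

€48,261.49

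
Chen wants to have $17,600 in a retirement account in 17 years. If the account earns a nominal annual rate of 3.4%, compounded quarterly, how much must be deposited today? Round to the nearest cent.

With 4 periods per year: i = 0.0085, n = 68.
Discount factor = (1+0.0085)^(−68) = 0.562391; PV = 17,600 × 0.562391 = 9,898.0876

$9,898.09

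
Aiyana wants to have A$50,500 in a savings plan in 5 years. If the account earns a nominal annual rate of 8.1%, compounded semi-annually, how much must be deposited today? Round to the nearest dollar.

A$33,952

With 2 periods per year: i = 0.0405, n = 10.
PV = FV·(1+i)^(−n) = 50,500 × 0.672325 = 33,952.4042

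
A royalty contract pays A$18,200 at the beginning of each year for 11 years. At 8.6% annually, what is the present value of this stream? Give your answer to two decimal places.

A$137,086.29

PV = PMT · [1 − (1+i)^(−n)] / i × (1+i) = 18200 · 7.532213 = 137,086.2856
(annuity-due: payments at period start, so ×(1+i).)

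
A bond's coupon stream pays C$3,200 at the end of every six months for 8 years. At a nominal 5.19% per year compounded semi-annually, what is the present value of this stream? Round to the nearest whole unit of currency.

With 2 periods per year: i = 0.02595, n = 16.
PV = PMT · [1 − (1+i)^(−n)] / i = 3200 · 12.959005 = 41,468.8148

C$41,469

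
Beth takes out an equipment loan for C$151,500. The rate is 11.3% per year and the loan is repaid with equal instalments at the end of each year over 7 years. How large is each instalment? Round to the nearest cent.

Annuity-PV factor = 4.666870; PMT = 151500 / 4.666870 = 32,462.8703

C$32,462.87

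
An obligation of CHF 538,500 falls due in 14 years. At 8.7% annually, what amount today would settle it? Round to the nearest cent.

Discount factor = (1+0.087)^(−14) = 0.311019; PV = 538,500 × 0.311019 = 167,483.5241

CHF 167,483.52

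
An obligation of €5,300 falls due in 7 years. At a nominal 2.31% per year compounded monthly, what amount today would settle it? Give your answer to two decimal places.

i = 0.0231/12 = 0.001925 per month; n = 7·12 = 84.
PV = FV·(1+i)^(−n) = 5,300 × 0.850829 = 4,509.3917

€4,509.39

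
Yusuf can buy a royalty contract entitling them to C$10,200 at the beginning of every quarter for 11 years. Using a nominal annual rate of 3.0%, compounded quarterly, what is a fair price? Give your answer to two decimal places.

Periodic rate i = 0.03/4 = 0.0075; n = 11 × 4 = 44 periods.
Annuity factor a(44|0.0075) × (1+i) = 37.638921; PV = 10200 × 37.638921 = 383,916.9911
(Beginning-of-period payments → annuity-due factor ×(1+i).)

C$383,916.99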